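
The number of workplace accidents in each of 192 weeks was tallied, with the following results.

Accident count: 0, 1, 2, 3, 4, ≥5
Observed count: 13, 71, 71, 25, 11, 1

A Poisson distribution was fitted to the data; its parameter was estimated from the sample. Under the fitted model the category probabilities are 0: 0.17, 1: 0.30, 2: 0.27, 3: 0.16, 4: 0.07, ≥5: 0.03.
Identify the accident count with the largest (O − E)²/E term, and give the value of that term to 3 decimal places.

0, 11.818

Expected counts E_i = n·p_i: 192×0.17 = 32.64, 192×0.30 = 57.6, 192×0.27 = 51.84, 192×0.16 = 30.72, 192×0.07 = 13.44, 192×0.03 = 5.76.
cat         O        E   (O−E)²/E
0          13    32.64    11.8177
1          71     57.6     3.1174
2          71    51.84     7.0815
3          25    30.72     1.0651
4          11    13.44     0.4430
≥5          1     5.76     3.9336
The largest term is for 0: 11.818.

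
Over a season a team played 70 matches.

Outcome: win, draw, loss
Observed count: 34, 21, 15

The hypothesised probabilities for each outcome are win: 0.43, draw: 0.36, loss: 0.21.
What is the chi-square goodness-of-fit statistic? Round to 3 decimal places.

Expected counts E_i = n·p_i: 70×0.43 = 30.1, 70×0.36 = 25.2, 70×0.21 = 14.7.
cat         O        E   (O−E)²/E
win        34     30.1     0.5053
draw       21     25.2     0.7000
loss       15     14.7     0.0061
Sum = 1.211

1.211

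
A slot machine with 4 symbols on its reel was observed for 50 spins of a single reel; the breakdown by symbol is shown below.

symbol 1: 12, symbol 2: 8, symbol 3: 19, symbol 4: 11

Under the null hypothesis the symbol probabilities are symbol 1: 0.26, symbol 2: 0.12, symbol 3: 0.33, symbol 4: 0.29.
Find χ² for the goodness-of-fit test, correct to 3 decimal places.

Expected counts E_i = n·p_i: 50×0.26 = 13, 50×0.12 = 6, 50×0.33 = 16.5, 50×0.29 = 14.5.
symbol 1: (12 − 13)²/13 = 1/13 = 0.0769
symbol 2: (8 − 6)²/6 = 4/6 = 0.6667
symbol 3: (19 − 16.5)²/16.5 = 6.25/16.5 = 0.3788
symbol 4: (11 − 14.5)²/14.5 = 12.25/14.5 = 0.8448
Sum = 1.967

1.967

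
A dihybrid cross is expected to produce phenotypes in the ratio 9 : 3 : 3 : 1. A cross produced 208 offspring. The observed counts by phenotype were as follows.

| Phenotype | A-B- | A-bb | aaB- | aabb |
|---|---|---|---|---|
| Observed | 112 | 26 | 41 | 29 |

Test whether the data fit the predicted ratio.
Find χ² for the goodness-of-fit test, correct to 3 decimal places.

24.342

Ratio total = 16. Expected counts: 208×9/16 = 117, 208×3/16 = 39, 208×3/16 = 39, 208×1/16 = 13.
A-B-: (112 − 117)²/117 = 25/117 = 0.2137
A-bb: (26 − 39)²/39 = 169/39 = 4.3333
aaB-: (41 − 39)²/39 = 4/39 = 0.1026
aabb: (29 − 13)²/13 = 256/13 = 19.6923
Sum = 24.342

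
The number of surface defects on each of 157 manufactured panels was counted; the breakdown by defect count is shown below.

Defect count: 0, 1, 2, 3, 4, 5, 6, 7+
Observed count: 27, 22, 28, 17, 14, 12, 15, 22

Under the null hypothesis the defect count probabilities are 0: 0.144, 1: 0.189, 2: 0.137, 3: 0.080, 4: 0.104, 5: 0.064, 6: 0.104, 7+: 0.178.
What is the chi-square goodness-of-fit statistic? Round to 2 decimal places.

Expected counts E_i = n·p_i: 157×0.144 = 22.608, 157×0.189 = 29.673, 157×0.137 = 21.509, 157×0.080 = 12.56, 157×0.104 = 16.328, 157×0.064 = 10.048, 157×0.104 = 16.328, 157×0.178 = 27.946.
0: (27 − 22.608)²/22.608 = 19.289664/22.608 = 0.853
1: (22 − 29.673)²/29.673 = 58.874929/29.673 = 1.984
2: (28 − 21.509)²/21.509 = 42.133081/21.509 = 1.959
3: (17 − 12.56)²/12.56 = 19.7136/12.56 = 1.570
4: (14 − 16.328)²/16.328 = 5.419584/16.328 = 0.332
5: (12 − 10.048)²/10.048 = 3.810304/10.048 = 0.379
6: (15 − 16.328)²/16.328 = 1.763584/16.328 = 0.108
7+: (22 − 27.946)²/27.946 = 35.354916/27.946 = 1.265
Sum = 8.45

8.45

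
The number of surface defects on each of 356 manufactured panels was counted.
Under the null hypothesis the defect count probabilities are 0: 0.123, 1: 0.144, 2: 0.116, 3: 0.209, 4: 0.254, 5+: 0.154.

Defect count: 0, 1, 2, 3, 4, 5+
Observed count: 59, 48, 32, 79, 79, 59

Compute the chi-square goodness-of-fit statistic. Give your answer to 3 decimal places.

9.630

Expected counts E_i = n·p_i: 356×0.123 = 43.788, 356×0.144 = 51.264, 356×0.116 = 41.296, 356×0.209 = 74.404, 356×0.254 = 90.424, 356×0.154 = 54.824.
cat         O        E   (O−E)²/E
0          59   43.788     5.2847
1          48   51.264     0.2078
2          32   41.296     2.0926
3          79   74.404     0.2839
4          79   90.424     1.4433
5+         59   54.824     0.3181
Sum = 9.630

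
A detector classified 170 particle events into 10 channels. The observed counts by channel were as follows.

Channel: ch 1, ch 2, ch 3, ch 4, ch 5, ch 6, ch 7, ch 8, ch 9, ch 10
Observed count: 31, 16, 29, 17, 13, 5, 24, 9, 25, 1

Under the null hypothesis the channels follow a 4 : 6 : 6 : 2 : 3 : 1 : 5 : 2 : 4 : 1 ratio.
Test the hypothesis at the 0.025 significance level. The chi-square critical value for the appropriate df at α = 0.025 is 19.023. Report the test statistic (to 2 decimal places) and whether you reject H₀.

22.37; reject

Ratio total = 34. Expected counts: 170×4/34 = 20, 170×6/34 = 30, 170×6/34 = 30, 170×2/34 = 10, 170×3/34 = 15, 170×1/34 = 5, 170×5/34 = 25, 170×2/34 = 10, 170×4/34 = 20, 170×1/34 = 5.
χ² = (31−20)²/20 + (16−30)²/30 + (29−30)²/30 + (17−10)²/10 + (13−15)²/15 + (5−5)²/5 + (24−25)²/25 + (9−10)²/10 + (25−20)²/20 + (1−5)²/5
   = 6.050 + 6.533 + 0.033 + 4.900 + 0.267 + 0.000 + 0.040 + 0.100 + 1.250 + 3.200
Sum = 22.37
df = 9. Since 22.37 > 19.023, we reject H₀.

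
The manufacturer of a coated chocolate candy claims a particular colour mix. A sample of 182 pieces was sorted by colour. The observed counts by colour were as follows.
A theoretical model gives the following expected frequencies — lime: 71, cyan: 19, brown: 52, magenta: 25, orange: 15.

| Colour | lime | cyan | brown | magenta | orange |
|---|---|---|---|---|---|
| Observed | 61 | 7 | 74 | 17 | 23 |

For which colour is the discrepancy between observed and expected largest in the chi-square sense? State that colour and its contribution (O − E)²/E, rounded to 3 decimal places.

cat          O        E   (O−E)²/E
lime        61       71     1.4085
cyan         7       19     7.5789
brown       74       52     9.3077
magenta     17       25     2.5600
orange      23       15     4.2667
The largest term is for brown: 9.308.

brown, 9.308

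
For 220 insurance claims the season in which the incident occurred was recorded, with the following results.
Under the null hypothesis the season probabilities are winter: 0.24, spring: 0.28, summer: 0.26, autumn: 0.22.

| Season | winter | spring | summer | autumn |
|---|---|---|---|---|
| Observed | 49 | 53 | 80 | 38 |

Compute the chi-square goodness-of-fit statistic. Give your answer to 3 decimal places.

12.797

Expected counts E_i = n·p_i: 220×0.24 = 52.8, 220×0.28 = 61.6, 220×0.26 = 57.2, 220×0.22 = 48.4.
cat         O        E   (O−E)²/E
winter     49     52.8     0.2735
spring     53     61.6     1.2006
summer     80     57.2     9.0881
autumn     38     48.4     2.2347
Sum = 12.797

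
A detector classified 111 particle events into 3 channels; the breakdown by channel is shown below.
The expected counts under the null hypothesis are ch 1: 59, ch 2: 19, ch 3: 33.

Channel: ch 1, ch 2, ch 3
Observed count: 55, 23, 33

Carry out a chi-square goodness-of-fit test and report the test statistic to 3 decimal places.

cat         O        E   (O−E)²/E
ch 1       55       59     0.2712
ch 2       23       19     0.8421
ch 3       33       33     0.0000
Sum = 1.113

1.113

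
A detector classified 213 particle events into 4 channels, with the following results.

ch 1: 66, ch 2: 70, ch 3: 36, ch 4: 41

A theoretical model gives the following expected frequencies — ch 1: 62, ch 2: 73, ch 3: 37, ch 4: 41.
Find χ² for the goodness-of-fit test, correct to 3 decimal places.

ch 1: (66 − 62)²/62 = 16/62 = 0.2581
ch 2: (70 − 73)²/73 = 9/73 = 0.1233
ch 3: (36 − 37)²/37 = 1/37 = 0.0270
ch 4: (41 − 41)²/41 = 0/41 = 0.0000
Sum = 0.408

0.408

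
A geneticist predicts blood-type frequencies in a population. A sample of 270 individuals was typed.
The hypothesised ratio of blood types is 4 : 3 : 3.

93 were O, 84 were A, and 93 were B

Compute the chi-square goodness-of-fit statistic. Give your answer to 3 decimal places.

3.972

Ratio total = 10. Expected counts: 270×4/10 = 108, 270×3/10 = 81, 270×3/10 = 81.
O: (93 − 108)²/108 = 225/108 = 2.0833
A: (84 − 81)²/81 = 9/81 = 0.1111
B: (93 − 81)²/81 = 144/81 = 1.7778
Sum = 3.972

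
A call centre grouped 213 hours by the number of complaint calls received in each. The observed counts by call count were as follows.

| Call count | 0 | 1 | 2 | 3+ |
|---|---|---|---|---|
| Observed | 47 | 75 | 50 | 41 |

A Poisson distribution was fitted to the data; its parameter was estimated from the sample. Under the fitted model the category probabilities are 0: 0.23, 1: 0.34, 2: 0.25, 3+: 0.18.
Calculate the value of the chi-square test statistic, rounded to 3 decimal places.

Expected counts E_i = n·p_i: 213×0.23 = 48.99, 213×0.34 = 72.42, 213×0.25 = 53.25, 213×0.18 = 38.34.
cat         O        E   (O−E)²/E
0          47    48.99     0.0808
1          75    72.42     0.0919
2          50    53.25     0.1984
3+         41    38.34     0.1845
Sum = 0.556

0.556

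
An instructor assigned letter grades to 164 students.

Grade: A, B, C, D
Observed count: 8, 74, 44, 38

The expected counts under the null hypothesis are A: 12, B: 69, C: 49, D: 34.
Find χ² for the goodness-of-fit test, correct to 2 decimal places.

2.68

cat         O        E   (O−E)²/E
A           8       12      1.333
B          74       69      0.362
C          44       49      0.510
D          38       34      0.471
Sum = 2.68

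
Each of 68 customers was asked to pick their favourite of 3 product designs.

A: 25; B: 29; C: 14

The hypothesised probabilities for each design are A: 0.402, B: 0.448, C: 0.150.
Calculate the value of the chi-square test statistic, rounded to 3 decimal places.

Expected counts E_i = n·p_i: 68×0.402 = 27.336, 68×0.448 = 30.464, 68×0.150 = 10.2.
cat         O        E   (O−E)²/E
A          25   27.336     0.1996
B          29   30.464     0.0704
C          14     10.2     1.4157
Sum = 1.686

1.686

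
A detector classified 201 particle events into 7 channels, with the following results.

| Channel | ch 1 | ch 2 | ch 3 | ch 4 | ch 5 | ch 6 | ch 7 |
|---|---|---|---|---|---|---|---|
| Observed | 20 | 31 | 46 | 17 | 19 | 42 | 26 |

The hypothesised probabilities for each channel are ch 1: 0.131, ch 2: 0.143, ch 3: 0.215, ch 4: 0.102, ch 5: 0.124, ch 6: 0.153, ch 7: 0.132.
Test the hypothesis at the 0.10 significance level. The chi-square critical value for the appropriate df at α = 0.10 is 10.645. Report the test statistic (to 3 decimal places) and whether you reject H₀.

Expected counts E_i = n·p_i: 201×0.131 = 26.331, 201×0.143 = 28.743, 201×0.215 = 43.215, 201×0.102 = 20.502, 201×0.124 = 24.924, 201×0.153 = 30.753, 201×0.132 = 26.532.
ch 1: (20 − 26.331)²/26.331 = 40.081561/26.331 = 1.5222
ch 2: (31 − 28.743)²/28.743 = 5.094049/28.743 = 0.1772
ch 3: (46 − 43.215)²/43.215 = 7.756225/43.215 = 0.1795
ch 4: (17 − 20.502)²/20.502 = 12.264004/20.502 = 0.5982
ch 5: (19 − 24.924)²/24.924 = 35.093776/24.924 = 1.4080
ch 6: (42 − 30.753)²/30.753 = 126.495009/30.753 = 4.1133
ch 7: (26 − 26.532)²/26.532 = 0.283024/26.532 = 0.0107
Sum = 8.009
df = 6. Since 8.009 < 10.645, we do not reject H₀.

8.009; do not reject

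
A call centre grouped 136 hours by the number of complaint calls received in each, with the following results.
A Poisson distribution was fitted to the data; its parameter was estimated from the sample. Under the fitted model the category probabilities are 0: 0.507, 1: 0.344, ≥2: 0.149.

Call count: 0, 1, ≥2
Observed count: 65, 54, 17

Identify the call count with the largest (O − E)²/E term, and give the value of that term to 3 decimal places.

Expected counts E_i = n·p_i: 136×0.507 = 68.952, 136×0.344 = 46.784, 136×0.149 = 20.264.
χ² = (65−68.952)²/68.952 + (54−46.784)²/46.784 + (17−20.264)²/20.264
   = 0.2265 + 1.1130 + 0.5257
The largest term is for 1: 1.113.

1, 1.113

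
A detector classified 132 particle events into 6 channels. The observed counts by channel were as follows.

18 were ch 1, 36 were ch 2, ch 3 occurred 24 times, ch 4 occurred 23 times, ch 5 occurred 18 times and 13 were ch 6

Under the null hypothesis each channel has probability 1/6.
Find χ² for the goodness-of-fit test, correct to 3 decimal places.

14.273

Under H₀ each category has probability 1/6, so each expected count is 132/6 = 22.
χ² = (18−22)²/22 + (36−22)²/22 + (24−22)²/22 + (23−22)²/22 + (18−22)²/22 + (13−22)²/22
   = 0.7273 + 8.9091 + 0.1818 + 0.0455 + 0.7273 + 3.6818
Sum = 14.273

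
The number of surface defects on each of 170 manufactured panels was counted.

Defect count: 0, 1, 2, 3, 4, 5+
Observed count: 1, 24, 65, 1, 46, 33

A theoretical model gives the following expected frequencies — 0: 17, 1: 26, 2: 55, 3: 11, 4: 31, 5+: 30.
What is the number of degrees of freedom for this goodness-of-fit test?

5

There are k = 6 categories and no parameters were estimated from the data, so df = 6 − 1 = 5.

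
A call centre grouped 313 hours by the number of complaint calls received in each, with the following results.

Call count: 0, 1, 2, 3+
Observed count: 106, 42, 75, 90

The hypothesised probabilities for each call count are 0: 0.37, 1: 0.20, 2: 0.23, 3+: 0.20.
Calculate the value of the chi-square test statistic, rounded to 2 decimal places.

Expected counts E_i = n·p_i: 313×0.37 = 115.81, 313×0.20 = 62.6, 313×0.23 = 71.99, 313×0.20 = 62.6.
χ² = (106−115.81)²/115.81 + (42−62.6)²/62.6 + (75−71.99)²/71.99 + (90−62.6)²/62.6
   = 0.831 + 6.779 + 0.126 + 11.993
Sum = 19.73

19.73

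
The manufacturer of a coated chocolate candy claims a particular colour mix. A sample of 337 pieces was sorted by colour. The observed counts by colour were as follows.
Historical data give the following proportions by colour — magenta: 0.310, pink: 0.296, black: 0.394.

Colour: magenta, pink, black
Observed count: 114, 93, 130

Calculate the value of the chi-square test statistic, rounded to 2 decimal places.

Expected counts E_i = n·p_i: 337×0.310 = 104.47, 337×0.296 = 99.752, 337×0.394 = 132.778.
magenta: (114 − 104.47)²/104.47 = 90.8209/104.47 = 0.869
pink: (93 − 99.752)²/99.752 = 45.589504/99.752 = 0.457
black: (130 − 132.778)²/132.778 = 7.717284/132.778 = 0.058
Sum = 1.38

1.38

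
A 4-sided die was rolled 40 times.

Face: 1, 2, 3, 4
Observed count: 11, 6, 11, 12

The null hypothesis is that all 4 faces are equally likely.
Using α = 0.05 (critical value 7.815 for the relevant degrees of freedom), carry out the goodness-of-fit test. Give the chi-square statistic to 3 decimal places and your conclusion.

Under H₀ each category has probability 1/4, so each expected count is 40/4 = 10.
χ² = (11−10)²/10 + (6−10)²/10 + (11−10)²/10 + (12−10)²/10
   = 0.1000 + 1.6000 + 0.1000 + 0.4000
Sum = 2.200
df = 3. Since 2.200 < 7.815, we do not reject H₀.

2.200; do not reject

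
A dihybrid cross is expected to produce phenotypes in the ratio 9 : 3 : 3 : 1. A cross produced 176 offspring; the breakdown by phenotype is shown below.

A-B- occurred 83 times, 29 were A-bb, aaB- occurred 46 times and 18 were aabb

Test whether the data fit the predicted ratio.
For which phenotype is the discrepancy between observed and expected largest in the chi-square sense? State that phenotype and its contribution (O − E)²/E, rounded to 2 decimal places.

aaB-, 5.12

Ratio total = 16. Expected counts: 176×9/16 = 99, 176×3/16 = 33, 176×3/16 = 33, 176×1/16 = 11.
χ² = (83−99)²/99 + (29−33)²/33 + (46−33)²/33 + (18−11)²/11
   = 2.586 + 0.485 + 5.121 + 4.455
The largest term is for aaB-: 5.12.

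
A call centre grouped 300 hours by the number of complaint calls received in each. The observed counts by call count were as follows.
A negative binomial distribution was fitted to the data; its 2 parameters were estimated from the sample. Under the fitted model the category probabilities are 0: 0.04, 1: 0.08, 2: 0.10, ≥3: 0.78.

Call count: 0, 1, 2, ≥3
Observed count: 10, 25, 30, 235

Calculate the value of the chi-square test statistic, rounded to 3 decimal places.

Expected counts E_i = n·p_i: 300×0.04 = 12, 300×0.08 = 24, 300×0.10 = 30, 300×0.78 = 234.
0: (10 − 12)²/12 = 4/12 = 0.3333
1: (25 − 24)²/24 = 1/24 = 0.0417
2: (30 − 30)²/30 = 0/30 = 0.0000
≥3: (235 − 234)²/234 = 1/234 = 0.0043
Sum = 0.379

0.379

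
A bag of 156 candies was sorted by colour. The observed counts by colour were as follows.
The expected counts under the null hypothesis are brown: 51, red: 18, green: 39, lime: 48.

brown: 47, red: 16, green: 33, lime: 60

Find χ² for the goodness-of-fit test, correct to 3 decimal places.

brown: (47 − 51)²/51 = 16/51 = 0.3137
red: (16 − 18)²/18 = 4/18 = 0.2222
green: (33 − 39)²/39 = 36/39 = 0.9231
lime: (60 − 48)²/48 = 144/48 = 3.0000
Sum = 4.459

4.459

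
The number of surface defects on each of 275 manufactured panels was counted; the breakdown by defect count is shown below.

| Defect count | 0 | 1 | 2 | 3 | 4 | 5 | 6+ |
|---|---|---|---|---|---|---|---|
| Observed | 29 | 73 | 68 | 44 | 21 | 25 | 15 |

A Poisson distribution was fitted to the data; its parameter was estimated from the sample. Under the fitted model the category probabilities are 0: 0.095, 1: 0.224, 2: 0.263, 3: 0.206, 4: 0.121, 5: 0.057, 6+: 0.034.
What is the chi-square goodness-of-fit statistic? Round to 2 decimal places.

Expected counts E_i = n·p_i: 275×0.095 = 26.125, 275×0.224 = 61.6, 275×0.263 = 72.325, 275×0.206 = 56.65, 275×0.121 = 33.275, 275×0.057 = 15.675, 275×0.034 = 9.35.
0: (29 − 26.125)²/26.125 = 8.265625/26.125 = 0.316
1: (73 − 61.6)²/61.6 = 129.96/61.6 = 2.110
2: (68 − 72.325)²/72.325 = 18.705625/72.325 = 0.259
3: (44 − 56.65)²/56.65 = 160.0225/56.65 = 2.825
4: (21 − 33.275)²/33.275 = 150.675625/33.275 = 4.528
5: (25 − 15.675)²/15.675 = 86.955625/15.675 = 5.547
6+: (15 − 9.35)²/9.35 = 31.9225/9.35 = 3.414
Sum = 19.00

19.00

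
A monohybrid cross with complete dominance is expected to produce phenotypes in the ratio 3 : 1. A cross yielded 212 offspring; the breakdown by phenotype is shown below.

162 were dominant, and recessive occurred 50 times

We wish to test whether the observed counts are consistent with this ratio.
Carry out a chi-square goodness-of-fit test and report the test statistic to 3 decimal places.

Ratio total = 4. Expected counts: 212×3/4 = 159, 212×1/4 = 53.
dominant: (162 − 159)²/159 = 9/159 = 0.0566
recessive: (50 − 53)²/53 = 9/53 = 0.1698
Sum = 0.226

0.226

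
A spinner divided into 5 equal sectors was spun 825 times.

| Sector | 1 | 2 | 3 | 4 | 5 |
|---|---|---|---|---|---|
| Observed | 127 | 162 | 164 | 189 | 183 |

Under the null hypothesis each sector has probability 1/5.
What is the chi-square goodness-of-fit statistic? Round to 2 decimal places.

Under H₀ each category has probability 1/5, so each expected count is 825/5 = 165.
1: (127 − 165)²/165 = 1444/165 = 8.752
2: (162 − 165)²/165 = 9/165 = 0.055
3: (164 − 165)²/165 = 1/165 = 0.006
4: (189 − 165)²/165 = 576/165 = 3.491
5: (183 − 165)²/165 = 324/165 = 1.964
Sum = 14.27

14.27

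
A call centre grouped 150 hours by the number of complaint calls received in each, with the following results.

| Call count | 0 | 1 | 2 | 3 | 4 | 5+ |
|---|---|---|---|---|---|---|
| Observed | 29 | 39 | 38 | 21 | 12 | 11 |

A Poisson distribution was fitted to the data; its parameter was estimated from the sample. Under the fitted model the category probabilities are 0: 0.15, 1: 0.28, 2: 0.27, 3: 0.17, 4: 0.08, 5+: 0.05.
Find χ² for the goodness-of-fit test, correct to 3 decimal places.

4.674

Expected counts E_i = n·p_i: 150×0.15 = 22.5, 150×0.28 = 42, 150×0.27 = 40.5, 150×0.17 = 25.5, 150×0.08 = 12, 150×0.05 = 7.5.
χ² = (29−22.5)²/22.5 + (39−42)²/42 + (38−40.5)²/40.5 + (21−25.5)²/25.5 + (12−12)²/12 + (11−7.5)²/7.5
   = 1.8778 + 0.2143 + 0.1543 + 0.7941 + 0.0000 + 1.6333
Sum = 4.674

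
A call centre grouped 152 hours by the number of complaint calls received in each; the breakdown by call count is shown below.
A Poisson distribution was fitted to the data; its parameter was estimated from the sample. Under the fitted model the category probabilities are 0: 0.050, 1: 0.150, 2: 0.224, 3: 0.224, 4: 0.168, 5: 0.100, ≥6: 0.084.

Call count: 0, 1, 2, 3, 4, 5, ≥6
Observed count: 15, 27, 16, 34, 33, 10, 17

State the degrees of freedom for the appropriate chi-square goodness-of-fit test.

There are k = 7 categories and 1 parameter estimated from the data, so df = 7 − 1 − 1 = 5.

5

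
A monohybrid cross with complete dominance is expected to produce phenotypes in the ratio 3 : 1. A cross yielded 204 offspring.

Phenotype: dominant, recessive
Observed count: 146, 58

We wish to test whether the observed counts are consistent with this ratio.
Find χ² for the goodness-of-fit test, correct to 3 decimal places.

Ratio total = 4. Expected counts: 204×3/4 = 153, 204×1/4 = 51.
dominant: (146 − 153)²/153 = 49/153 = 0.3203
recessive: (58 − 51)²/51 = 49/51 = 0.9608
Sum = 1.281

1.281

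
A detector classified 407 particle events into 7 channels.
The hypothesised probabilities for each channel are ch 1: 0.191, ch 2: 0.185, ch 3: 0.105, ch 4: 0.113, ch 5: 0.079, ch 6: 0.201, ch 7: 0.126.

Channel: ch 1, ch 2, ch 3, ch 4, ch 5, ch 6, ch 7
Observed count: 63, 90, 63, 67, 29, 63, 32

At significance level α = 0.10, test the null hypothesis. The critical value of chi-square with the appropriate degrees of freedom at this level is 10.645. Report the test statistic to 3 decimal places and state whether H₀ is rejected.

Expected counts E_i = n·p_i: 407×0.191 = 77.737, 407×0.185 = 75.295, 407×0.105 = 42.735, 407×0.113 = 45.991, 407×0.079 = 32.153, 407×0.201 = 81.807, 407×0.126 = 51.282.
ch 1: (63 − 77.737)²/77.737 = 217.179169/77.737 = 2.7938
ch 2: (90 − 75.295)²/75.295 = 216.237025/75.295 = 2.8719
ch 3: (63 − 42.735)²/42.735 = 410.670225/42.735 = 9.6097
ch 4: (67 − 45.991)²/45.991 = 441.378081/45.991 = 9.5971
ch 5: (29 − 32.153)²/32.153 = 9.941409/32.153 = 0.3092
ch 6: (63 − 81.807)²/81.807 = 353.703249/81.807 = 4.3236
ch 7: (32 − 51.282)²/51.282 = 371.795524/51.282 = 7.2500
Sum = 36.755
df = 6. Since 36.755 > 10.645, we reject H₀.

36.755; reject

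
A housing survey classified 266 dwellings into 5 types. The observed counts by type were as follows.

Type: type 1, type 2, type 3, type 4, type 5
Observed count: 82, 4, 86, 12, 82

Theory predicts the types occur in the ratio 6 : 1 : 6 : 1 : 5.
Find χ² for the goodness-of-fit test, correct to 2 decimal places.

9.58

Ratio total = 19. Expected counts: 266×6/19 = 84, 266×1/19 = 14, 266×6/19 = 84, 266×1/19 = 14, 266×5/19 = 70.
type 1: (82 − 84)²/84 = 4/84 = 0.048
type 2: (4 − 14)²/14 = 100/14 = 7.143
type 3: (86 − 84)²/84 = 4/84 = 0.048
type 4: (12 − 14)²/14 = 4/14 = 0.286
type 5: (82 − 70)²/70 = 144/70 = 2.057
Sum = 9.58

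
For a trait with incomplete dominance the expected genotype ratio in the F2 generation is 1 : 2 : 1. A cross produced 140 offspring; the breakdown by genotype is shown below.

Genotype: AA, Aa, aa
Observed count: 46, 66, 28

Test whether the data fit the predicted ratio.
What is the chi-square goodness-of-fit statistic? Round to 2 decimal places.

Ratio total = 4. Expected counts: 140×1/4 = 35, 140×2/4 = 70, 140×1/4 = 35.
χ² = (46−35)²/35 + (66−70)²/70 + (28−35)²/35
   = 3.457 + 0.229 + 1.400
Sum = 5.09

5.09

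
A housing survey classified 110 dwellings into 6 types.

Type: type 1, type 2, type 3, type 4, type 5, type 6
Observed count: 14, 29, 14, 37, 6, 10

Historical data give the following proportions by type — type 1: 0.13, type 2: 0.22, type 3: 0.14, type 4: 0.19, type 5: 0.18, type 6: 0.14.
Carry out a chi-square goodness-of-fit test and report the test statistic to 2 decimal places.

Expected counts E_i = n·p_i: 110×0.13 = 14.3, 110×0.22 = 24.2, 110×0.14 = 15.4, 110×0.19 = 20.9, 110×0.18 = 19.8, 110×0.14 = 15.4.
type 1: (14 − 14.3)²/14.3 = 0.09/14.3 = 0.006
type 2: (29 − 24.2)²/24.2 = 23.04/24.2 = 0.952
type 3: (14 − 15.4)²/15.4 = 1.96/15.4 = 0.127
type 4: (37 − 20.9)²/20.9 = 259.21/20.9 = 12.402
type 5: (6 − 19.8)²/19.8 = 190.44/19.8 = 9.618
type 6: (10 − 15.4)²/15.4 = 29.16/15.4 = 1.894
Sum = 25.00

25.00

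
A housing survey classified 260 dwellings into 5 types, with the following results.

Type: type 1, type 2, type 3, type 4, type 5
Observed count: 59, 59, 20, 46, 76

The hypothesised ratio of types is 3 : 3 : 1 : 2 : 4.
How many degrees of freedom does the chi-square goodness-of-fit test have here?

There are k = 5 categories and no parameters were estimated from the data, so df = 5 − 1 = 4.

4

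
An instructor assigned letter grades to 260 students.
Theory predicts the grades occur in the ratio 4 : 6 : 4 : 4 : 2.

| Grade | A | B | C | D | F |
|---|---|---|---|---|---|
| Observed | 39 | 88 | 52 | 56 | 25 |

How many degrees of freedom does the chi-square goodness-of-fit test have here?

4

There are k = 5 categories and no parameters were estimated from the data, so df = 5 − 1 = 4.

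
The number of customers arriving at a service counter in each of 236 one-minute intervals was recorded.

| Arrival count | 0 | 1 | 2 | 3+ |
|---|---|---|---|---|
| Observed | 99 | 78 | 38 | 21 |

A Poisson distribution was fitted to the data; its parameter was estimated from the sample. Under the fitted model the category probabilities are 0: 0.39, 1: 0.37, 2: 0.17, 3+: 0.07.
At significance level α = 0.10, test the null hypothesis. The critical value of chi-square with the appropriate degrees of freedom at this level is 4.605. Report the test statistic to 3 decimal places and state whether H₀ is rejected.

2.848; do not reject

Expected counts E_i = n·p_i: 236×0.39 = 92.04, 236×0.37 = 87.32, 236×0.17 = 40.12, 236×0.07 = 16.52.
cat         O        E   (O−E)²/E
0          99    92.04     0.5263
1          78    87.32     0.9948
2          38    40.12     0.1120
3+         21    16.52     1.2149
Sum = 2.848
df = 2. Since 2.848 < 4.605, we do not reject H₀.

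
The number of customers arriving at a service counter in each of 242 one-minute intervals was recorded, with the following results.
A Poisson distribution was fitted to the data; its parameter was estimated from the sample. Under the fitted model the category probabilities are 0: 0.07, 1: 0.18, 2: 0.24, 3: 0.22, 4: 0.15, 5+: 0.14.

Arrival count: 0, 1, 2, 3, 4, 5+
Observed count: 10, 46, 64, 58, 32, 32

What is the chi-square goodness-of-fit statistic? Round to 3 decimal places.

4.623

Expected counts E_i = n·p_i: 242×0.07 = 16.94, 242×0.18 = 43.56, 242×0.24 = 58.08, 242×0.22 = 53.24, 242×0.15 = 36.3, 242×0.14 = 33.88.
0: (10 − 16.94)²/16.94 = 48.1636/16.94 = 2.8432
1: (46 − 43.56)²/43.56 = 5.9536/43.56 = 0.1367
2: (64 − 58.08)²/58.08 = 35.0464/58.08 = 0.6034
3: (58 − 53.24)²/53.24 = 22.6576/53.24 = 0.4256
4: (32 − 36.3)²/36.3 = 18.49/36.3 = 0.5094
5+: (32 − 33.88)²/33.88 = 3.5344/33.88 = 0.1043
Sum = 4.623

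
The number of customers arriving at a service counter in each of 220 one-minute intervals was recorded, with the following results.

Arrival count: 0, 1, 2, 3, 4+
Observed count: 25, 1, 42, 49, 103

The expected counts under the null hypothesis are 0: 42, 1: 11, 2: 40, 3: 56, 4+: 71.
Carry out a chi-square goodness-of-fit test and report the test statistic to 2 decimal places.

χ² = (25−42)²/42 + (1−11)²/11 + (42−40)²/40 + (49−56)²/56 + (103−71)²/71
   = 6.881 + 9.091 + 0.100 + 0.875 + 14.423
Sum = 31.37

31.37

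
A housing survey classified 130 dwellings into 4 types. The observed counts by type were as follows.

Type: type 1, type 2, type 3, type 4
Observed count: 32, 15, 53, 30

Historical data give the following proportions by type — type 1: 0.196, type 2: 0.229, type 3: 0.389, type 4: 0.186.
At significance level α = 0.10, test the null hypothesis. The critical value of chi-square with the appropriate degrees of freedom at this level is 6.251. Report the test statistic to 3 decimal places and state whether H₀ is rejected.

Expected counts E_i = n·p_i: 130×0.196 = 25.48, 130×0.229 = 29.77, 130×0.389 = 50.57, 130×0.186 = 24.18.
cat         O        E   (O−E)²/E
type 1     32    25.48     1.6684
type 2     15    29.77     7.3279
type 3     53    50.57     0.1168
type 4     30    24.18     1.4008
Sum = 10.514
df = 3. Since 10.514 > 6.251, we reject H₀.

10.514; reject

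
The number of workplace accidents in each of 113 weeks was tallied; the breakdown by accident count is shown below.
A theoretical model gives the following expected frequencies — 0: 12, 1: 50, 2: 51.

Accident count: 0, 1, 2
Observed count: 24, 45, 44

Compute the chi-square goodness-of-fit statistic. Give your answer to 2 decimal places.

cat         O        E   (O−E)²/E
0          24       12     12.000
1          45       50      0.500
2          44       51      0.961
Sum = 13.46

13.46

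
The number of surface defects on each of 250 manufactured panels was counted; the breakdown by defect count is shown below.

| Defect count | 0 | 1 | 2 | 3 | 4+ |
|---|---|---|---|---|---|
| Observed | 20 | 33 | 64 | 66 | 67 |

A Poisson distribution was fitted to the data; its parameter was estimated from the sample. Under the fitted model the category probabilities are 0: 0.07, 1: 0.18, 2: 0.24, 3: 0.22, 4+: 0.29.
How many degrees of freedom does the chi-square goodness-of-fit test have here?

There are k = 5 categories and 1 parameter estimated from the data, so df = 5 − 1 − 1 = 3.

3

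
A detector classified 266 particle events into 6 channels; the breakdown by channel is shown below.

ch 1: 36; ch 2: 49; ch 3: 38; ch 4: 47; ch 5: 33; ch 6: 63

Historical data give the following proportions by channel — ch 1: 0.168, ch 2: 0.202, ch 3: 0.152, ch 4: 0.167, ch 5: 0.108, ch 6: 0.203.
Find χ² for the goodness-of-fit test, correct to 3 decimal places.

4.538

Expected counts E_i = n·p_i: 266×0.168 = 44.688, 266×0.202 = 53.732, 266×0.152 = 40.432, 266×0.167 = 44.422, 266×0.108 = 28.728, 266×0.203 = 53.998.
χ² = (36−44.688)²/44.688 + (49−53.732)²/53.732 + (38−40.432)²/40.432 + (47−44.422)²/44.422 + (33−28.728)²/28.728 + (63−53.998)²/53.998
   = 1.6891 + 0.4167 + 0.1463 + 0.1496 + 0.6353 + 1.5007
Sum = 4.538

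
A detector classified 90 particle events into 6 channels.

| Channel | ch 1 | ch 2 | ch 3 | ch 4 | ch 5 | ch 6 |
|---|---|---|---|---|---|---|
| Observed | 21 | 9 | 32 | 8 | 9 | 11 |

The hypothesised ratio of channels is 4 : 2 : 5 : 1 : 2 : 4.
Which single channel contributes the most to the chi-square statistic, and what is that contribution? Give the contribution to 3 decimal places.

Ratio total = 18. Expected counts: 90×4/18 = 20, 90×2/18 = 10, 90×5/18 = 25, 90×1/18 = 5, 90×2/18 = 10, 90×4/18 = 20.
χ² = (21−20)²/20 + (9−10)²/10 + (32−25)²/25 + (8−5)²/5 + (9−10)²/10 + (11−20)²/20
   = 0.0500 + 0.1000 + 1.9600 + 1.8000 + 0.1000 + 4.0500
The largest term is for ch 6: 4.050.

ch 6, 4.050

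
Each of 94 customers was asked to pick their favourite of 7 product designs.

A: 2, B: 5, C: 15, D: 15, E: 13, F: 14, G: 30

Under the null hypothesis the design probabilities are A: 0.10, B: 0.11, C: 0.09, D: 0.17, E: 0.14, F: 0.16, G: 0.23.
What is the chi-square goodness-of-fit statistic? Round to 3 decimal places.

Expected counts E_i = n·p_i: 94×0.10 = 9.4, 94×0.11 = 10.34, 94×0.09 = 8.46, 94×0.17 = 15.98, 94×0.14 = 13.16, 94×0.16 = 15.04, 94×0.23 = 21.62.
χ² = (2−9.4)²/9.4 + (5−10.34)²/10.34 + (15−8.46)²/8.46 + (15−15.98)²/15.98 + (13−13.16)²/13.16 + (14−15.04)²/15.04 + (30−21.62)²/21.62
   = 5.8255 + 2.7578 + 5.0557 + 0.0601 + 0.0019 + 0.0719 + 3.2481
Sum = 17.021

17.021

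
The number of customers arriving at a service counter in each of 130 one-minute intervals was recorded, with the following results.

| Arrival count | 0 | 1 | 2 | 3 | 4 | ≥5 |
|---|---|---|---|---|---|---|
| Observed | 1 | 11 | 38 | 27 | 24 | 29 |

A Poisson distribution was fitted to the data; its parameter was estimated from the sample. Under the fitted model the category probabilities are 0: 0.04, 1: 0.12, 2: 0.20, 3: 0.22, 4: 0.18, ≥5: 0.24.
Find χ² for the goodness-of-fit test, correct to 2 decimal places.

10.55

Expected counts E_i = n·p_i: 130×0.04 = 5.2, 130×0.12 = 15.6, 130×0.20 = 26, 130×0.22 = 28.6, 130×0.18 = 23.4, 130×0.24 = 31.2.
0: (1 − 5.2)²/5.2 = 17.64/5.2 = 3.392
1: (11 − 15.6)²/15.6 = 21.16/15.6 = 1.356
2: (38 − 26)²/26 = 144/26 = 5.538
3: (27 − 28.6)²/28.6 = 2.56/28.6 = 0.090
4: (24 − 23.4)²/23.4 = 0.36/23.4 = 0.015
≥5: (29 − 31.2)²/31.2 = 4.84/31.2 = 0.155
Sum = 10.55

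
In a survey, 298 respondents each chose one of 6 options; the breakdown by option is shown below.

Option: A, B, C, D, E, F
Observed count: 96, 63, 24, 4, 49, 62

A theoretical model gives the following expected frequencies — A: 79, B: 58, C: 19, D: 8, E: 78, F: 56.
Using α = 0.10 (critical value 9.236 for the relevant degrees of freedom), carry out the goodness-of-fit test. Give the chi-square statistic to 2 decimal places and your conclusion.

cat         O        E   (O−E)²/E
A          96       79      3.658
B          63       58      0.431
C          24       19      1.316
D           4        8      2.000
E          49       78     10.782
F          62       56      0.643
Sum = 18.83
df = 5. Since 18.83 > 9.236, we reject H₀.

18.83; reject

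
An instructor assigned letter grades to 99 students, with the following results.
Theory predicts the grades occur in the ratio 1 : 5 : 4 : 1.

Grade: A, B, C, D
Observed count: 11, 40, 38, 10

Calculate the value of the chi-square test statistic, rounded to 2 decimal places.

Ratio total = 11. Expected counts: 99×1/11 = 9, 99×5/11 = 45, 99×4/11 = 36, 99×1/11 = 9.
cat         O        E   (O−E)²/E
A          11        9      0.444
B          40       45      0.556
C          38       36      0.111
D          10        9      0.111
Sum = 1.22

1.22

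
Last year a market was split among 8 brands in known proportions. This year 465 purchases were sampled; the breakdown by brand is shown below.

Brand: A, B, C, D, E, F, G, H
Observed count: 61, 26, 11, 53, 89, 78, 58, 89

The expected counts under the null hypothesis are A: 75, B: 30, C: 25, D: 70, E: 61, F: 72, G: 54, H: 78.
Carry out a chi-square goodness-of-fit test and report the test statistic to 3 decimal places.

30.315

cat         O        E   (O−E)²/E
A          61       75     2.6133
B          26       30     0.5333
C          11       25     7.8400
D          53       70     4.1286
E          89       61    12.8525
F          78       72     0.5000
G          58       54     0.2963
H          89       78     1.5513
Sum = 30.315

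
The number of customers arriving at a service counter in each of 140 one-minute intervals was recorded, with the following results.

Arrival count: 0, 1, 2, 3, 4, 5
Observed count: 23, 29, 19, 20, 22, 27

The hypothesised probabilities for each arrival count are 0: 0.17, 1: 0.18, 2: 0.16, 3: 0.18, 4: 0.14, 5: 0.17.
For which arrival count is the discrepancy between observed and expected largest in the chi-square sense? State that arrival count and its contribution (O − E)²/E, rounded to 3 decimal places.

Expected counts E_i = n·p_i: 140×0.17 = 23.8, 140×0.18 = 25.2, 140×0.16 = 22.4, 140×0.18 = 25.2, 140×0.14 = 19.6, 140×0.17 = 23.8.
χ² = (23−23.8)²/23.8 + (29−25.2)²/25.2 + (19−22.4)²/22.4 + (20−25.2)²/25.2 + (22−19.6)²/19.6 + (27−23.8)²/23.8
   = 0.0269 + 0.5730 + 0.5161 + 1.0730 + 0.2939 + 0.4303
The largest term is for 3: 1.073.

3, 1.073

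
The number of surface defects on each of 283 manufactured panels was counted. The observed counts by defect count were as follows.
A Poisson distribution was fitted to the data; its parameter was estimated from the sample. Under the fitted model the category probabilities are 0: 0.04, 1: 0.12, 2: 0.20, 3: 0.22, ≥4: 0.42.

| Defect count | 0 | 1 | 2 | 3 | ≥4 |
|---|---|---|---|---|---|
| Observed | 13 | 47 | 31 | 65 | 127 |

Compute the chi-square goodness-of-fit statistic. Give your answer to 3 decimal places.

Expected counts E_i = n·p_i: 283×0.04 = 11.32, 283×0.12 = 33.96, 283×0.20 = 56.6, 283×0.22 = 62.26, 283×0.42 = 118.86.
0: (13 − 11.32)²/11.32 = 2.8224/11.32 = 0.2493
1: (47 − 33.96)²/33.96 = 170.0416/33.96 = 5.0071
2: (31 − 56.6)²/56.6 = 655.36/56.6 = 11.5788
3: (65 − 62.26)²/62.26 = 7.5076/62.26 = 0.1206
≥4: (127 − 118.86)²/118.86 = 66.2596/118.86 = 0.5575
Sum = 17.513

17.513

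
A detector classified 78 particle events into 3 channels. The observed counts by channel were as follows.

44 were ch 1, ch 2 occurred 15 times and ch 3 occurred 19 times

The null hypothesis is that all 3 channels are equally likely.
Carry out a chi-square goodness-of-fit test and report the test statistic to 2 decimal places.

Under H₀ each category has probability 1/3, so each expected count is 78/3 = 26.
cat         O        E   (O−E)²/E
ch 1       44       26     12.462
ch 2       15       26      4.654
ch 3       19       26      1.885
Sum = 19.00

19.00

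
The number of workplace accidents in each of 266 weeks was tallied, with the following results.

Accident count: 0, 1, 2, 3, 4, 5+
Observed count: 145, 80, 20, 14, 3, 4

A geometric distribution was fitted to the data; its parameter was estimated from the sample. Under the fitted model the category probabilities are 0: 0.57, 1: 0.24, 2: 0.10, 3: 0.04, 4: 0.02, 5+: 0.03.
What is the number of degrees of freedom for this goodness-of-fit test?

There are k = 6 categories and 1 parameter estimated from the data, so df = 6 − 1 − 1 = 4.

4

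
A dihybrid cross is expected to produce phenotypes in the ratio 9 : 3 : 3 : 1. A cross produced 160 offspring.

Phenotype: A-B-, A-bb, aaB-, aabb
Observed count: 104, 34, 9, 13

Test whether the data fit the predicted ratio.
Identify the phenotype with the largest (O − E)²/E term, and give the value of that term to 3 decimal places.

Ratio total = 16. Expected counts: 160×9/16 = 90, 160×3/16 = 30, 160×3/16 = 30, 160×1/16 = 10.
χ² = (104−90)²/90 + (34−30)²/30 + (9−30)²/30 + (13−10)²/10
   = 2.1778 + 0.5333 + 14.7000 + 0.9000
The largest term is for aaB-: 14.700.

aaB-, 14.700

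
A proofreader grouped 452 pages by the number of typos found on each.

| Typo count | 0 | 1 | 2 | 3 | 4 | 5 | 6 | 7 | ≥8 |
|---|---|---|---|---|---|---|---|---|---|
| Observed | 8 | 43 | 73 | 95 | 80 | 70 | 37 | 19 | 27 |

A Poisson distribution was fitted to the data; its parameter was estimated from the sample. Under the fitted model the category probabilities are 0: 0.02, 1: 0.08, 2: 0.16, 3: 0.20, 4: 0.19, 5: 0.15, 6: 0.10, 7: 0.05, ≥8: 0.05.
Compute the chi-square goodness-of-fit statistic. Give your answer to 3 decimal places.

5.046

Expected counts E_i = n·p_i: 452×0.02 = 9.04, 452×0.08 = 36.16, 452×0.16 = 72.32, 452×0.20 = 90.4, 452×0.19 = 85.88, 452×0.15 = 67.8, 452×0.10 = 45.2, 452×0.05 = 22.6, 452×0.05 = 22.6.
cat         O        E   (O−E)²/E
0           8     9.04     0.1196
1          43    36.16     1.2938
2          73    72.32     0.0064
3          95     90.4     0.2341
4          80    85.88     0.4026
5          70     67.8     0.0714
6          37     45.2     1.4876
7          19     22.6     0.5735
≥8         27     22.6     0.8566
Sum = 5.046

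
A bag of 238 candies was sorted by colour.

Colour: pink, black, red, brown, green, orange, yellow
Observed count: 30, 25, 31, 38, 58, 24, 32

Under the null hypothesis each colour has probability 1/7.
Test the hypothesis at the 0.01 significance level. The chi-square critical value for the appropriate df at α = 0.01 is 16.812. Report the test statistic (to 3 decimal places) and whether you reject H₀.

23.588; reject

Under H₀ each category has probability 1/7, so each expected count is 238/7 = 34.
pink: (30 − 34)²/34 = 16/34 = 0.4706
black: (25 − 34)²/34 = 81/34 = 2.3824
red: (31 − 34)²/34 = 9/34 = 0.2647
brown: (38 − 34)²/34 = 16/34 = 0.4706
green: (58 − 34)²/34 = 576/34 = 16.9412
orange: (24 − 34)²/34 = 100/34 = 2.9412
yellow: (32 − 34)²/34 = 4/34 = 0.1176
Sum = 23.588
df = 6. Since 23.588 > 16.812, we reject H₀.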